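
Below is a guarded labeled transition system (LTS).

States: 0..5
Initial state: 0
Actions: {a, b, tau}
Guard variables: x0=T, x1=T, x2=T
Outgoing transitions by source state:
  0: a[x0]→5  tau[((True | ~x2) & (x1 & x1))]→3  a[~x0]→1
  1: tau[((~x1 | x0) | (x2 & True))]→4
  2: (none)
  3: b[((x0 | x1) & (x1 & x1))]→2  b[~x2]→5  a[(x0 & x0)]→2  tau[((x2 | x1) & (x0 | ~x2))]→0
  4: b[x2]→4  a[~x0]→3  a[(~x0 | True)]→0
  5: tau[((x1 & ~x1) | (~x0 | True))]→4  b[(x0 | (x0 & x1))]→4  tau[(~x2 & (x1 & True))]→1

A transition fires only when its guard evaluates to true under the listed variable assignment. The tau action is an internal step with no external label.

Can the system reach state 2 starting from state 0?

Answer: REACHABLE

Working:
Guard filter leaves 10 enabled edge(s).
depth 0: {0}
depth 1: {3,5}  now seen {0,3,5}
depth 2: {2,4}  now seen {0,2,3,4,5}
Reach set: {0,2,3,4,5}
Path to 2: tau·b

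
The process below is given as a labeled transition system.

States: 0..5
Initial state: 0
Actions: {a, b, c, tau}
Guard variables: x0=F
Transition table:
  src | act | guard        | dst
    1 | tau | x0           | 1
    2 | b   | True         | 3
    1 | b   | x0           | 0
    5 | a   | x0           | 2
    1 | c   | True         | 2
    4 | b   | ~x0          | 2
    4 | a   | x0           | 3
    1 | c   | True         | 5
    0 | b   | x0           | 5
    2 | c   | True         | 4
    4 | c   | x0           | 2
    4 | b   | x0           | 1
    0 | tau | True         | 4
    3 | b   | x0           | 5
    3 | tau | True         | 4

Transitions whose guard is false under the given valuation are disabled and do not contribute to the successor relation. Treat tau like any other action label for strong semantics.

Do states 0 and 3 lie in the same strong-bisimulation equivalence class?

Answer: BISIMILAR

Analysis:
Refine partition for ~:
  P[0] = {{0,1,2,3,4,5}}
  P[1] = {{0,3},{1},{2},{4},{5}}
stable after 2 split(s): 5 block(s)
class of 0: {0,3}; class of 3: {0,3}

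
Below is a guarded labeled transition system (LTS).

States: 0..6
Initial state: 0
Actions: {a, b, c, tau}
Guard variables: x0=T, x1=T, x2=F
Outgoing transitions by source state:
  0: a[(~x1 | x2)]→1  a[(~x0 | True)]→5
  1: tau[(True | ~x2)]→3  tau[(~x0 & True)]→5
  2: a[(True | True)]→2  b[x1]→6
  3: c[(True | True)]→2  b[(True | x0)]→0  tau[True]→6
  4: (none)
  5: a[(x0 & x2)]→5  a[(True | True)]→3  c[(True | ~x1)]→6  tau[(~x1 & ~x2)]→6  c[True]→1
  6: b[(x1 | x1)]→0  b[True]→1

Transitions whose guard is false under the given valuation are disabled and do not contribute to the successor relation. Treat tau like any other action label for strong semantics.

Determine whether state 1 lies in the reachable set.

Answer: REACHABLE

Trace:
After dropping false guards: 12 live edges.
L0 = {0}
L1 = {5}  total {0,5}
L2 = {1,3,6}  total {0,1,3,5,6}
L3 = {2}  total {0,1,2,3,5,6}
Reach set: {0,1,2,3,5,6}
witness 1: a·c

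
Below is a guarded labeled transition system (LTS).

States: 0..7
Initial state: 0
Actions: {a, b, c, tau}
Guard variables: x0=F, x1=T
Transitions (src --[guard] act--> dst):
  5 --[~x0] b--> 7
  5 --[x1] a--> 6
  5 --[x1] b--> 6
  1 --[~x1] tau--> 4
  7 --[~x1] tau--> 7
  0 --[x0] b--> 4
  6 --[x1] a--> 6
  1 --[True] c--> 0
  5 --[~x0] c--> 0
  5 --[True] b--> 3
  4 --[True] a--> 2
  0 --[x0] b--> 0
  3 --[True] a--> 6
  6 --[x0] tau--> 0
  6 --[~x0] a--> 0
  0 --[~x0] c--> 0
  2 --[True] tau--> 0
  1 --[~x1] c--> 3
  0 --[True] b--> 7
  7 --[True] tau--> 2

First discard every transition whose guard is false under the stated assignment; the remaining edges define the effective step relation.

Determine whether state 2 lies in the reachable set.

Guard filter leaves 14 enabled edge(s).
Layer 0: {0}
Layer 1: {7}  now seen {0,7}
Layer 2: {2}  now seen {0,2,7}
Reachable = {0,2,7}
witness 2: b·tau

Answer: REACHABLE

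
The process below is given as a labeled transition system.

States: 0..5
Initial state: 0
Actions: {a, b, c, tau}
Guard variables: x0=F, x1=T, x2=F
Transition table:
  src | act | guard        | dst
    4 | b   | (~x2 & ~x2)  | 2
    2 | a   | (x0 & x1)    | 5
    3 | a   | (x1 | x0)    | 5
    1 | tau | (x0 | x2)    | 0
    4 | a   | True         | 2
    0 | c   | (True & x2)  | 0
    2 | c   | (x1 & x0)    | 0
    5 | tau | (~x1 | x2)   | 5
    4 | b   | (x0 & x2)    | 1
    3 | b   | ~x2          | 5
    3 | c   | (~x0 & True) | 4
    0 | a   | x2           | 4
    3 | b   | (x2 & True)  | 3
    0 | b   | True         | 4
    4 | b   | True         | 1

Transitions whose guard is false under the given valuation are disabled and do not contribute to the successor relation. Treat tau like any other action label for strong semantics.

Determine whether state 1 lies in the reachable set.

Answer: REACHABLE

Analysis:
After dropping false guards: 7 live edges.
L0 = {0}
L1 = {4}  cumulative {0,4}
L2 = {1,2}  cumulative {0,1,2,4}
Reach set: {0,1,2,4}
trace reaching 1: b·b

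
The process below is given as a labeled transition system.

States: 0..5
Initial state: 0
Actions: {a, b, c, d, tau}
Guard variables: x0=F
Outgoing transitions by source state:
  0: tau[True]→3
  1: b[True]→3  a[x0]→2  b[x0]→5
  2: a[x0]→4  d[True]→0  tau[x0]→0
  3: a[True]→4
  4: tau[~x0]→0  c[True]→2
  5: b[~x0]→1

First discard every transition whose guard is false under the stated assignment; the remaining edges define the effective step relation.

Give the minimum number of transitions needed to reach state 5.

Layered search for 5:
  Layer 0: {0}
  Layer 1: {3}
  Layer 2: {4}
  Layer 3: {2}
5 never appears.

Answer: UNREACHABLE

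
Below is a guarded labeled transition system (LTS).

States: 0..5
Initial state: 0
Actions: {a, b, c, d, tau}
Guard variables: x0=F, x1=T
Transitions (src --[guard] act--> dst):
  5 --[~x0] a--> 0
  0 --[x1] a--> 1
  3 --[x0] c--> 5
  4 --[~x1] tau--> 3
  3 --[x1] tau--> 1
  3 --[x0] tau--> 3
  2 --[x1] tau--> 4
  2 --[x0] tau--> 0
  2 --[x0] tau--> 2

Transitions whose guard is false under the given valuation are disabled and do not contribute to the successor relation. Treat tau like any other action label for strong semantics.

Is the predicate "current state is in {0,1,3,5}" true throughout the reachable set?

Answer: INVARIANT HOLDS

Analysis:
Safe = {0,1,3,5}
R = {0,1}
  0: safe
  1: safe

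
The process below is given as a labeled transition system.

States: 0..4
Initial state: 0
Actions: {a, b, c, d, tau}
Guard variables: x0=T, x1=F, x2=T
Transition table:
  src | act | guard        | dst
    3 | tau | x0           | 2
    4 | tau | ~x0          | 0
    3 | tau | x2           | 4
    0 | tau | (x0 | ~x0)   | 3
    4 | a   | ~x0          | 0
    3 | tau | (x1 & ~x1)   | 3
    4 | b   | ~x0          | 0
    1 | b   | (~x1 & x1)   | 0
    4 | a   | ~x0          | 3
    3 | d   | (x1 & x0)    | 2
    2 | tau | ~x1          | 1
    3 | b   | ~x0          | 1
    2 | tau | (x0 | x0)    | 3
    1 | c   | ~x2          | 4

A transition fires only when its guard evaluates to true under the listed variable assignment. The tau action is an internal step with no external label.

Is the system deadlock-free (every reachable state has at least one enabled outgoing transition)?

Answer: DEADLOCK at state 1

Trace:
Reachable = {0,1,2,3,4}
  0: tau→3  [1 exit(s)]
  1: ∅  [deadlock]
  2: tau→1  tau→3  [2 exit(s)]
  3: tau→2  tau→4  [2 exit(s)]
  4: ∅  [deadlock]
trace reaching 1: tau·tau·tau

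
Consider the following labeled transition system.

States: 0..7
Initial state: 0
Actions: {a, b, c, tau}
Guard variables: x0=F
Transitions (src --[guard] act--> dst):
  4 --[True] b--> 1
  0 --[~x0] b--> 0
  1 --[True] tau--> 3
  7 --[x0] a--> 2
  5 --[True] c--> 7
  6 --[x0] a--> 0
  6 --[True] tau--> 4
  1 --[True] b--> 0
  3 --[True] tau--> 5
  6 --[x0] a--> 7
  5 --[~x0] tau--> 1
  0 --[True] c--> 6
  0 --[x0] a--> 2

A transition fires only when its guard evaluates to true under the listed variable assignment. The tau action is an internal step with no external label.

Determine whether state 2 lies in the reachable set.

Guard filter leaves 9 enabled edge(s).
Layer 0: {0}
Layer 1: {6}  cumulative {0,6}
Layer 2: {4}  cumulative {0,4,6}
Layer 3: {1}  cumulative {0,1,4,6}
Layer 4: {3}  cumulative {0,1,3,4,6}
Layer 5: {5}  cumulative {0,1,3,4,5,6}
Layer 6: {7}  cumulative {0,1,3,4,5,6,7}
Reach set: {0,1,3,4,5,6,7}

Answer: UNREACHABLE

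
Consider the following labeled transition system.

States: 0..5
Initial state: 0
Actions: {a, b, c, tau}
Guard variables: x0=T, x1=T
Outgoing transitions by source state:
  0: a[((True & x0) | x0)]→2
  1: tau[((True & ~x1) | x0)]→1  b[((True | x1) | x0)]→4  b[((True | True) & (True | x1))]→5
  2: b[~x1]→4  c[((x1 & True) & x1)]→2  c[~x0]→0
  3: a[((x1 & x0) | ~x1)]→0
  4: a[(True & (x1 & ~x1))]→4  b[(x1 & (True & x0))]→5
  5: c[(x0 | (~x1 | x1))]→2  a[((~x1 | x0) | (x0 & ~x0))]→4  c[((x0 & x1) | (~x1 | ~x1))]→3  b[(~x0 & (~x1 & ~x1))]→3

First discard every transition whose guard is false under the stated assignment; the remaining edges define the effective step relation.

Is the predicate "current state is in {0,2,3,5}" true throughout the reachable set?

Answer: INVARIANT HOLDS

Analysis:
Inv-set: {0,2,3,5}
Reach set: {0,2}
  0: ✓
  2: ✓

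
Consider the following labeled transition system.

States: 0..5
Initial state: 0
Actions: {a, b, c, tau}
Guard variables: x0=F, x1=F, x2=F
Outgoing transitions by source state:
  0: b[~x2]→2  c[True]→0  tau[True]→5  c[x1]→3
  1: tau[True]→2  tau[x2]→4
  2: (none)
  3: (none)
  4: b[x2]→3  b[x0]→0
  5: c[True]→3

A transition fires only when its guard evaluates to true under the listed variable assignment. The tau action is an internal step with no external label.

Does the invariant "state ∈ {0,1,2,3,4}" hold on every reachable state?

Answer: INVARIANT VIOLATED at state 5

Analysis:
Inv-set: {0,1,2,3,4}
R = {0,2,3,5}
  0: ok
  2: ok
  3: ok
  5: VIOLATES
counterexample path to 5: tau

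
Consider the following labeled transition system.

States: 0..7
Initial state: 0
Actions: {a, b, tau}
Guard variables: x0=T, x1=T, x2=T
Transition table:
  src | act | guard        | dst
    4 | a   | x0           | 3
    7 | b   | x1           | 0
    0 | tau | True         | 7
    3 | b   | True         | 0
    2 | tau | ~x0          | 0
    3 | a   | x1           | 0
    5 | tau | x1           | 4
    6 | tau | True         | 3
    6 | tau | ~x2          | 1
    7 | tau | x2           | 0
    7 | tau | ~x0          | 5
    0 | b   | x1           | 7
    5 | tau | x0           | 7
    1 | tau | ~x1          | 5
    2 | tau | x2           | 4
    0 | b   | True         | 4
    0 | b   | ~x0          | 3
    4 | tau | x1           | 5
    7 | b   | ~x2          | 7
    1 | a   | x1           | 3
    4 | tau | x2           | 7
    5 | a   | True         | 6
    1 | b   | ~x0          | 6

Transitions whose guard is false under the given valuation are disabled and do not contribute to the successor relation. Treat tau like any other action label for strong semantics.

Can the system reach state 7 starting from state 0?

Answer: REACHABLE

Analysis:
16 transition(s) survive guard evaluation.
Layer 0: {0}
Layer 1: {4,7}  now seen {0,4,7}
Layer 2: {3,5}  now seen {0,3,4,5,7}
Layer 3: {6}  now seen {0,3,4,5,6,7}
R = {0,3,4,5,6,7}
Path to 7: tau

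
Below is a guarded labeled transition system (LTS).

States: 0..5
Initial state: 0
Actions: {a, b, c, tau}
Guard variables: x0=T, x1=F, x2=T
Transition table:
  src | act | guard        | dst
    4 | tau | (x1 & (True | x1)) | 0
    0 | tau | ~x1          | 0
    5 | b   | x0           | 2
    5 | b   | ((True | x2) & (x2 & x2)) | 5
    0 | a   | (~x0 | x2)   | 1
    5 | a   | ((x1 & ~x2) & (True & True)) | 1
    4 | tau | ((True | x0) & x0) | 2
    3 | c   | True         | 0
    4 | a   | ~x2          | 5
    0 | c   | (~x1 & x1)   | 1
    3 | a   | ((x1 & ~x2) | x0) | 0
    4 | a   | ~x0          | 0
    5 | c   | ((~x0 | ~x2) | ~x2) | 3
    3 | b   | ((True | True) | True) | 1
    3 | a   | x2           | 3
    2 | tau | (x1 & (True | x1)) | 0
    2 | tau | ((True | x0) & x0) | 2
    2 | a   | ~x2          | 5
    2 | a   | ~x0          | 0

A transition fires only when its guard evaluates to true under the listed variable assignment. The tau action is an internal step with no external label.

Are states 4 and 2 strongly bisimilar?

Compute ~ classes (split until stable):
  P[0] = {{0,1,2,3,4,5}}
  P[1] = {{0},{1},{2,4},{3},{5}}
stable after 2 split(s): 5 block(s)
[4]={2,4}  [2]={2,4}

Answer: BISIMILAR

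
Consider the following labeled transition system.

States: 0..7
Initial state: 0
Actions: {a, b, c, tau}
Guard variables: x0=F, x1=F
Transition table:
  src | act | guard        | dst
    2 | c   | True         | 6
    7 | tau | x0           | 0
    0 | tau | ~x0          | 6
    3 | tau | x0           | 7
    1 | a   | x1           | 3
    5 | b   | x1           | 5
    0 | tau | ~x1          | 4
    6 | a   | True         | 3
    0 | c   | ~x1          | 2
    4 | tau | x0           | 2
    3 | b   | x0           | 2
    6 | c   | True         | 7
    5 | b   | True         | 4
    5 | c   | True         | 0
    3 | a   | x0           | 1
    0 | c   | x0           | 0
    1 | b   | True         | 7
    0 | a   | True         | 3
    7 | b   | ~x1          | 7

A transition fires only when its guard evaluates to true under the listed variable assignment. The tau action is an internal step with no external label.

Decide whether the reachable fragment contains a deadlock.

Answer: DEADLOCK at state 3

Trace:
Reachable = {0,2,3,4,6,7}
  0: a→3  c→2  tau→4  tau→6  [4 out]
  2: c→6  [1 out]
  3: ∅  [no exit]
  4: ∅  [no exit]
  6: a→3  c→7  [2 out]
  7: b→7  [1 out]
Path to 3: a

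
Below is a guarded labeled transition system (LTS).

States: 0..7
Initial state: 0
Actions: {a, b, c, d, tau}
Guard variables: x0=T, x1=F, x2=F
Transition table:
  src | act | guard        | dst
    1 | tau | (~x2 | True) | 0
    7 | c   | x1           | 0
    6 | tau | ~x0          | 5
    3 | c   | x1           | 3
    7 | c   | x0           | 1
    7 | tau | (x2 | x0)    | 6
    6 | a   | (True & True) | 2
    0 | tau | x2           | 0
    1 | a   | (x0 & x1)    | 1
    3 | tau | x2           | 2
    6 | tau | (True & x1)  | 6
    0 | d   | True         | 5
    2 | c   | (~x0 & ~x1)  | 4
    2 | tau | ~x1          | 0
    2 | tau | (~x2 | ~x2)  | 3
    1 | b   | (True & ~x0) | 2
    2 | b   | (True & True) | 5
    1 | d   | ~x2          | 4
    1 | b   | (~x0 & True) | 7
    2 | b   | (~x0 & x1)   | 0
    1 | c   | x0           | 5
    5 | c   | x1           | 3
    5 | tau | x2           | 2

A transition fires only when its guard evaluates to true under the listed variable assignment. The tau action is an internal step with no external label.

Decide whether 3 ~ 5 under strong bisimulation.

Bisimulation quotient by refinement:
  P[0] = {{0,1,2,3,4,5,6,7}}
  P[1] = {{0},{1},{2},{3,4,5},{6},{7}}
6 equivalence class(es) (converged in 2)
class of 3: {3,4,5}; class of 5: {3,4,5}

Answer: BISIMILAR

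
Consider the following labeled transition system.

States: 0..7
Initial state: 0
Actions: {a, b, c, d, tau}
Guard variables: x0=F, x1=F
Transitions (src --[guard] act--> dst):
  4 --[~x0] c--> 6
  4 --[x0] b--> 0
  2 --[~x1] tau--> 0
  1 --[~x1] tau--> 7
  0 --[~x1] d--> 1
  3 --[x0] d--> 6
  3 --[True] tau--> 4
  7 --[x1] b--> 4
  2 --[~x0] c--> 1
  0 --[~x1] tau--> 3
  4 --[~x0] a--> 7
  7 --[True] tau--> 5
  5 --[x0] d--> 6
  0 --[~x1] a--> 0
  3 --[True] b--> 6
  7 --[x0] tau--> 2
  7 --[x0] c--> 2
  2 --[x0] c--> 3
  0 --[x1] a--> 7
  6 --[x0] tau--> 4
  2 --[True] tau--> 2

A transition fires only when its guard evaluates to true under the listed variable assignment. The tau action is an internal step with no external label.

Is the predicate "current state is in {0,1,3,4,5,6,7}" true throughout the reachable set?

Answer: INVARIANT HOLDS

Working:
Inv-set: {0,1,3,4,5,6,7}
R = {0,1,3,4,5,6,7}
  0: ✓
  1: ✓
  3: ✓
  4: ✓
  5: ✓
  6: ✓
  7: ✓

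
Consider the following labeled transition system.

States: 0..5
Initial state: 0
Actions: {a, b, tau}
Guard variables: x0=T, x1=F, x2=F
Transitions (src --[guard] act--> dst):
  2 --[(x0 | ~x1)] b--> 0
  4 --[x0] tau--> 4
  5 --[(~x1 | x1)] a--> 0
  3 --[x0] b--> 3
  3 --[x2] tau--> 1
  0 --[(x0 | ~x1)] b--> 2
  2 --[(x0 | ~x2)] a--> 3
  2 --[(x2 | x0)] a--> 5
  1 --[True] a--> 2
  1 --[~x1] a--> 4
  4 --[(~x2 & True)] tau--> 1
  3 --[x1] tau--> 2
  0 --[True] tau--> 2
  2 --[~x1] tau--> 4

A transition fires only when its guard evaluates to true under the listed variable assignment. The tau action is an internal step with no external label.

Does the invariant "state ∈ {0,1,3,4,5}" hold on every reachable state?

Safe = {0,1,3,4,5}
R = {0,1,2,3,4,5}
  0: ✓
  1: ✓
  2: VIOLATES
  3: ✓
  4: ✓
  5: ✓
reach 2 via b — violates

Answer: INVARIANT VIOLATED at state 2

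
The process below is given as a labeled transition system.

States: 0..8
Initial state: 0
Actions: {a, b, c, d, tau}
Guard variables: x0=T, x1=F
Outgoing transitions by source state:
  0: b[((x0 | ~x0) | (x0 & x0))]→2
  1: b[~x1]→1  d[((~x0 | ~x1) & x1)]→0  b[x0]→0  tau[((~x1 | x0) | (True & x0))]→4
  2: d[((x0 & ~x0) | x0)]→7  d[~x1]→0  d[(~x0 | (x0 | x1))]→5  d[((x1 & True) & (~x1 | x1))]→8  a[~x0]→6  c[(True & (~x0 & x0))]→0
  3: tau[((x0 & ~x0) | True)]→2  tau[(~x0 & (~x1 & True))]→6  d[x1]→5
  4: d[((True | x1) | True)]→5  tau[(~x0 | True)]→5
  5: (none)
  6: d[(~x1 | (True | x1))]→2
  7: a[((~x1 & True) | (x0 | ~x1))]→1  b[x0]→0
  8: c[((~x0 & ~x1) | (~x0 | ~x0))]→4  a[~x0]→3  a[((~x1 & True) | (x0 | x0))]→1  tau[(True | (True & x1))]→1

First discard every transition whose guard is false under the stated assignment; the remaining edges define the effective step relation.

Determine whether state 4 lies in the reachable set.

Answer: REACHABLE

Trace:
Guard filter leaves 15 enabled edge(s).
Layer 0: {0}
Layer 1: {2}  cumulative {0,2}
Layer 2: {5,7}  cumulative {0,2,5,7}
Layer 3: {1}  cumulative {0,1,2,5,7}
Layer 4: {4}  cumulative {0,1,2,4,5,7}
R = {0,1,2,4,5,7}
trace reaching 4: b·d·a·tau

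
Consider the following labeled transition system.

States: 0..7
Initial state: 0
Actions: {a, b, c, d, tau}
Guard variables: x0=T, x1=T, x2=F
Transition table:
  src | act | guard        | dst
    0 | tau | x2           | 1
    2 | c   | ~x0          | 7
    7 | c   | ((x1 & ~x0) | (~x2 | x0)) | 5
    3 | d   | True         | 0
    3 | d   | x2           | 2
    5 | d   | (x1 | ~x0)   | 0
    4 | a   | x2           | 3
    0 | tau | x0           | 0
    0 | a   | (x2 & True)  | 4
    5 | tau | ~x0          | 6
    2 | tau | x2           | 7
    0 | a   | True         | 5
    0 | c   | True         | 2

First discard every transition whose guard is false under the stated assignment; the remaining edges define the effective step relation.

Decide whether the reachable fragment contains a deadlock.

Reach set: {0,2,5}
  0: a→5  c→2  tau→0  [3 exit(s)]
  2: ∅  [deadlock]
  5: d→0  [1 exit(s)]
Path to 2: c

Answer: DEADLOCK at state 2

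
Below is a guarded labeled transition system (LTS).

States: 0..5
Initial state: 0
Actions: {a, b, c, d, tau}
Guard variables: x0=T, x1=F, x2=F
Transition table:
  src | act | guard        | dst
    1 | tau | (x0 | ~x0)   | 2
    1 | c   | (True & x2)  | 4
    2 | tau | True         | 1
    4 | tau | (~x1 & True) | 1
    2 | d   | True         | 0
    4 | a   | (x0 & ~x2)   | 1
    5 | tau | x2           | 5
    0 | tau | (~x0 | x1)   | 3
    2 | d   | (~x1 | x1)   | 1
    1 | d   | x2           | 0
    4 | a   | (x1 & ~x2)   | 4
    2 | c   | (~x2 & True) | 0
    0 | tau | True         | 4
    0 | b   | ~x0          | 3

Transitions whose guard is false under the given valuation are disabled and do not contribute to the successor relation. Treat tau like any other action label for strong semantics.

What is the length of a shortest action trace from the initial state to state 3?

Breadth-first toward 3:
  depth 0: {0}
  depth 1: {4}
  depth 2: {1}
  depth 3: {2}
3 never appears.

Answer: UNREACHABLE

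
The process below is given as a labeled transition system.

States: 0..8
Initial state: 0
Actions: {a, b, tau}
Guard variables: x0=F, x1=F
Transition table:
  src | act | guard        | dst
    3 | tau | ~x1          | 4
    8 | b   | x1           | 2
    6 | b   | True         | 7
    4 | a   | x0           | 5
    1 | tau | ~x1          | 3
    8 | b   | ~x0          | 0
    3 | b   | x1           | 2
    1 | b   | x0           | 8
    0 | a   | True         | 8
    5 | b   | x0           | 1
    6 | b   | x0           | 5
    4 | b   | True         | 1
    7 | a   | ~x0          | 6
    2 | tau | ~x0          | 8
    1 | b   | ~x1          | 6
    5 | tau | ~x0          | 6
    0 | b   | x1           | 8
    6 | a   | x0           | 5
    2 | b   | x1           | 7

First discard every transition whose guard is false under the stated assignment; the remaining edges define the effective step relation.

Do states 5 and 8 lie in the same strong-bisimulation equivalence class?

Refine partition for ~:
  π0 = {{0,1,2,3,4,5,6,7,8}}
  π1 = {{0,7},{1},{2,3,5},{4,6,8}}
  π2 = {{0,7},{1},{2,3,5},{4},{6,8}}
  π3 = {{0,7},{1},{2,5},{3},{4},{6,8}}
6 equivalence class(es) (converged in 4)
class of 5: {2,5}; class of 8: {6,8}

Answer: NOT BISIMILAR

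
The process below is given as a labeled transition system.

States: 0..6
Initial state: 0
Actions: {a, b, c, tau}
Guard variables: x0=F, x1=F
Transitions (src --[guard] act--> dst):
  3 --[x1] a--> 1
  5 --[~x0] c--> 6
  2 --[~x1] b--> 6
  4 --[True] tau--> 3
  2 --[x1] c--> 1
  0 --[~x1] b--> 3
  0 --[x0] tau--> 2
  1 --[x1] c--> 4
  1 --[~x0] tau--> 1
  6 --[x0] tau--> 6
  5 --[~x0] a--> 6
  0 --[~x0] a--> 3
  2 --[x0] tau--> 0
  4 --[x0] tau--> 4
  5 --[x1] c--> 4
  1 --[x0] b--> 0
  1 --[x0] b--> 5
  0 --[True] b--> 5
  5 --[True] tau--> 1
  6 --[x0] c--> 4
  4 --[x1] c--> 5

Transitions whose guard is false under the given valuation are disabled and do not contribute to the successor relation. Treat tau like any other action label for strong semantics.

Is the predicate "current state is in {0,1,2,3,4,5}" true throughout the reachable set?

Inv-set: {0,1,2,3,4,5}
Reachable = {0,1,3,5,6}
  0: safe
  1: safe
  3: safe
  5: safe
  6: VIOLATES
counterexample path to 6: b·c

Answer: INVARIANT VIOLATED at state 6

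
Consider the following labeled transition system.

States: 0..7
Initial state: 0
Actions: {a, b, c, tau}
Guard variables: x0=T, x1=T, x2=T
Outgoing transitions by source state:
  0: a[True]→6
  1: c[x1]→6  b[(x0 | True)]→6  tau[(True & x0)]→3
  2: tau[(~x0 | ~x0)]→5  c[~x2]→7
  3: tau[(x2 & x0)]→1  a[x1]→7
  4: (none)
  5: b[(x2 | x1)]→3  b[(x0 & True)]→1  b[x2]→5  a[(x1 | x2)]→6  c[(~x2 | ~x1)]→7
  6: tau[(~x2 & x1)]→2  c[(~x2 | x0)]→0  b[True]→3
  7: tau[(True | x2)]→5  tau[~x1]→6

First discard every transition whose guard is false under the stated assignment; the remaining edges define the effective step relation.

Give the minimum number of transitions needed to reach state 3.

Answer: 2

Analysis:
BFS to 3:
  L0 = {0}
  L1 = {6}
  L2 = {3}
3 enters at depth 2; path a·b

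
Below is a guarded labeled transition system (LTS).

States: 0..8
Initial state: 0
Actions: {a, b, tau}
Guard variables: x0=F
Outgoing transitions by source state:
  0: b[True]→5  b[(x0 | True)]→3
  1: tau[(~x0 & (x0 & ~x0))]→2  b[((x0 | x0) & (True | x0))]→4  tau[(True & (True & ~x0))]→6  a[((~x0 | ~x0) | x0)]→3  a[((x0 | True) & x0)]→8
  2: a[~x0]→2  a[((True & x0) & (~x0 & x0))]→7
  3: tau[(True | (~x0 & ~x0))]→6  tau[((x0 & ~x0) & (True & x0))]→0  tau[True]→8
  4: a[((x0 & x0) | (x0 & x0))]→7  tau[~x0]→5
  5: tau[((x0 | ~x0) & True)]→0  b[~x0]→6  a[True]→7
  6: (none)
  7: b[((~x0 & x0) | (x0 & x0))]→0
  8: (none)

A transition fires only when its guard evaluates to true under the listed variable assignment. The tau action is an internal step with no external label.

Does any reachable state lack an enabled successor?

Reach set: {0,3,5,6,7,8}
  0: b→3  b→5  [deg 2]
  3: tau→6  tau→8  [deg 2]
  5: a→7  b→6  tau→0  [deg 3]
  6: ∅  [STUCK]
  7: ∅  [STUCK]
  8: ∅  [STUCK]
witness 6: b·tau

Answer: DEADLOCK at state 6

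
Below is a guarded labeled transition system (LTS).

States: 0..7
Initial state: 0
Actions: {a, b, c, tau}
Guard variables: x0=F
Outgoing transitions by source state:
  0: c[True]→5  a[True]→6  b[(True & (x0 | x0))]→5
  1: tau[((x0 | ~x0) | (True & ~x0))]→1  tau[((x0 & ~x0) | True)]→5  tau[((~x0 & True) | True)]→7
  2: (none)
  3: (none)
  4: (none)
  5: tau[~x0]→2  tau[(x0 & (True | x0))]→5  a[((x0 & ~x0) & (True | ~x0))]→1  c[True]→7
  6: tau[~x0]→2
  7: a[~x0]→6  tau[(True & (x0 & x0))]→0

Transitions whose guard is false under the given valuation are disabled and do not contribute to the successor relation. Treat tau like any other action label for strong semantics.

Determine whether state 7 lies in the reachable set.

Answer: REACHABLE

Analysis:
After dropping false guards: 9 live edges.
Layer 0: {0}
Layer 1: {5,6}  cumulative {0,5,6}
Layer 2: {2,7}  cumulative {0,2,5,6,7}
R = {0,2,5,6,7}
witness 7: c·c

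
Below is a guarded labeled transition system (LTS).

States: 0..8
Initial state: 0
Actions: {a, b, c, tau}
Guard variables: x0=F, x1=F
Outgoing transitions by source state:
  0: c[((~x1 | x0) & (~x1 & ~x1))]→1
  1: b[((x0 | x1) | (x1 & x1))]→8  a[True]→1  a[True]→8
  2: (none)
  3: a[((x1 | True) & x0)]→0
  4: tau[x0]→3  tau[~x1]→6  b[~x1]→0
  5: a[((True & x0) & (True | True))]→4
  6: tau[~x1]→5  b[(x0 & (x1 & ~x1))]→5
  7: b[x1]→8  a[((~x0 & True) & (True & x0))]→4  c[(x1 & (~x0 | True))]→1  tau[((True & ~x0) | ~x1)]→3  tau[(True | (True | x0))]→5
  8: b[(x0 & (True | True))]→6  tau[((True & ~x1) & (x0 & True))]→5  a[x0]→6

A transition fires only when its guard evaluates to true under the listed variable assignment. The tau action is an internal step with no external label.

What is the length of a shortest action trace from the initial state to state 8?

Answer: 2

Working:
Layered search for 8:
  L0 = {0}
  L1 = {1}
  L2 = {8}
first hit 8 at d=2 via c·a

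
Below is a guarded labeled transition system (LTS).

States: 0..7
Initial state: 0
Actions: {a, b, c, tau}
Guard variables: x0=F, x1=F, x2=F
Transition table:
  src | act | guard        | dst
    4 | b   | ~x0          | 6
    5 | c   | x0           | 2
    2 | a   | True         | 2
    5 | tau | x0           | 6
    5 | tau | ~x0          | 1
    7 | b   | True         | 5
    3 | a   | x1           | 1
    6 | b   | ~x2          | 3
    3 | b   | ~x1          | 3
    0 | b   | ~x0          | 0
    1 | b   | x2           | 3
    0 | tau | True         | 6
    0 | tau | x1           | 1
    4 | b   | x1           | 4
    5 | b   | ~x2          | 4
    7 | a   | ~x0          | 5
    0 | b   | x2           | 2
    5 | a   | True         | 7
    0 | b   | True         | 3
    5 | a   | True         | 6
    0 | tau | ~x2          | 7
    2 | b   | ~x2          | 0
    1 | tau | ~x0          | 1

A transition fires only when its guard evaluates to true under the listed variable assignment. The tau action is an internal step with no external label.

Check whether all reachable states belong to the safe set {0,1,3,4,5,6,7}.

Allowed set {0,1,3,4,5,6,7}
Reachable = {0,1,3,4,5,6,7}
  0: safe
  1: safe
  3: safe
  4: safe
  5: safe
  6: safe
  7: safe

Answer: INVARIANT HOLDS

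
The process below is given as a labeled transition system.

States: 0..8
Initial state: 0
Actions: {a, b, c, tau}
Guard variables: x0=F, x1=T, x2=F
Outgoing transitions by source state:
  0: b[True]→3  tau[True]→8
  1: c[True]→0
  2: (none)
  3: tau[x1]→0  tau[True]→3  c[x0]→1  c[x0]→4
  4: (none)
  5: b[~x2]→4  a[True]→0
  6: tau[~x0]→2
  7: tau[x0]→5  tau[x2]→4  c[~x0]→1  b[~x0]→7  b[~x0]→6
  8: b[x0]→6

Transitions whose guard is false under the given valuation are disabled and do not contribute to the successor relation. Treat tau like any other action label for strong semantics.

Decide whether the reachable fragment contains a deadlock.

Answer: DEADLOCK at state 8

Analysis:
Reachable = {0,3,8}
  0: b→3  tau→8  [deg 2]
  3: tau→0  tau→3  [deg 2]
  8: ∅  [STUCK]
witness 8: tau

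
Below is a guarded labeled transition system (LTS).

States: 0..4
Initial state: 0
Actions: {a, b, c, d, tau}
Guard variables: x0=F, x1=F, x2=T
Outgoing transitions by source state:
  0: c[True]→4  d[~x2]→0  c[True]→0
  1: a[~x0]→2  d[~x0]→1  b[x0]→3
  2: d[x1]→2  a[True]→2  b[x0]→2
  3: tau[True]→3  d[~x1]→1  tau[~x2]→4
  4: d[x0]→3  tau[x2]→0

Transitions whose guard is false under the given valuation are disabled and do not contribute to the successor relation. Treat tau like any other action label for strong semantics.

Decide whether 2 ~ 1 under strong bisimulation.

Compute ~ classes (split until stable):
  π0 = {{0,1,2,3,4}}
  π1 = {{0},{1},{2},{3},{4}}
stable after 2 split(s): 5 block(s)
2∈{2}, 1∈{1}

Answer: NOT BISIMILAR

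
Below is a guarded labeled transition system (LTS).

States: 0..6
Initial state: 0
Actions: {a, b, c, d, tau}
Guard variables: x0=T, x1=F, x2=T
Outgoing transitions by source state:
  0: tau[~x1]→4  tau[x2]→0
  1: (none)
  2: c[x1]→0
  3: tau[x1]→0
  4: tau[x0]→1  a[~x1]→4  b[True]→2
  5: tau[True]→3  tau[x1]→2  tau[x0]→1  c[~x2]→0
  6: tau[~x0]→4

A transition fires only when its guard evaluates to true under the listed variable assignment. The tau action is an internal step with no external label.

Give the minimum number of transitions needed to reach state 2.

Answer: 2

Working:
Layered search for 2:
  Layer 0: {0}
  Layer 1: {4}
  Layer 2: {1,2}
depth(2)=2, e.g. tau·b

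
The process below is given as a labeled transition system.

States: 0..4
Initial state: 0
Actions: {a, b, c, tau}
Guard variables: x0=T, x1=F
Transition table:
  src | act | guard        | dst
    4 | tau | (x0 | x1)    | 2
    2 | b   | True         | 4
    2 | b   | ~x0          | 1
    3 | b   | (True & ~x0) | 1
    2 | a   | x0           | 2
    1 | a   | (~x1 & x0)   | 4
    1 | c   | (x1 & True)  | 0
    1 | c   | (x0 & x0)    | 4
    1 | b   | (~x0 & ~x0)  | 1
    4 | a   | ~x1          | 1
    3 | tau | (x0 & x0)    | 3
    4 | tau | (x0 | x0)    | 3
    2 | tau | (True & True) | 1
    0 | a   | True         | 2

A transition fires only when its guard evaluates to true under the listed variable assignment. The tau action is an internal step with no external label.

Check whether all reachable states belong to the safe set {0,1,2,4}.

Answer: INVARIANT VIOLATED at state 3

Trace:
Allowed set {0,1,2,4}
R = {0,1,2,3,4}
  0: ✓
  1: ✓
  2: ✓
  3: outside
  4: ✓
witness against invariant: a·b·tau → 3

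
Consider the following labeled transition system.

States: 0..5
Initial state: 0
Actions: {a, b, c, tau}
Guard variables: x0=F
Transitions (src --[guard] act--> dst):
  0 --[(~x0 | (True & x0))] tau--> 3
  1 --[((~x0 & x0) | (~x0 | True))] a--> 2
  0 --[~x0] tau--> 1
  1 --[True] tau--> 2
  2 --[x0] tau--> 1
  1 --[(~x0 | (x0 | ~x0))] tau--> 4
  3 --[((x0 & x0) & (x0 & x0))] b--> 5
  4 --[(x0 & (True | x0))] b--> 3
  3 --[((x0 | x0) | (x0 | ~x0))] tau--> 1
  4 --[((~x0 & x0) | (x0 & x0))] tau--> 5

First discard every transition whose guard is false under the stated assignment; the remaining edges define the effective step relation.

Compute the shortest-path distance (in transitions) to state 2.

BFS to 2:
  Layer 0: {0}
  Layer 1: {1,3}
  Layer 2: {2,4}
depth(2)=2, e.g. tau·a

Answer: 2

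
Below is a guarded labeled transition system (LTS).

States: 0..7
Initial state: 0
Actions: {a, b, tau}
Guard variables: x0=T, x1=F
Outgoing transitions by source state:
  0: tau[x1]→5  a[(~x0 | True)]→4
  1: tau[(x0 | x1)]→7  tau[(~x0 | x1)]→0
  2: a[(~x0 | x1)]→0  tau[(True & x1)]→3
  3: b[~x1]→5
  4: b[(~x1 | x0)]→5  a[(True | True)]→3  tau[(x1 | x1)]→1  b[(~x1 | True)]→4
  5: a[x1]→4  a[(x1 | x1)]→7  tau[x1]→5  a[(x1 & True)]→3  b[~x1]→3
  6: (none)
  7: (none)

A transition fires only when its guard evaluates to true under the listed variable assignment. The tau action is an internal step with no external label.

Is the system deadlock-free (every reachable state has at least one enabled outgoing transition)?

Answer: DEADLOCK-FREE

Trace:
Reachable = {0,3,4,5}
  0: a→4  [1 exit(s)]
  3: b→5  [1 exit(s)]
  4: a→3  b→4  b→5  [3 exit(s)]
  5: b→3  [1 exit(s)]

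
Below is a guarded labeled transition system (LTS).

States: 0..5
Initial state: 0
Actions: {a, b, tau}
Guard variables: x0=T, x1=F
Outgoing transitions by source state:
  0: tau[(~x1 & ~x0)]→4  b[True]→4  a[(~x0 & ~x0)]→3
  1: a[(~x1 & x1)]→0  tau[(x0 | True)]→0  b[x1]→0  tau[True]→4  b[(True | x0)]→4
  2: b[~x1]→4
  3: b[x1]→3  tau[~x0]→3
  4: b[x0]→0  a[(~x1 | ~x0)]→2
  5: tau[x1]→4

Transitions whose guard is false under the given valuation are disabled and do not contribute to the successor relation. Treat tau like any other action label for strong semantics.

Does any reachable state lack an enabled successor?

R = {0,2,4}
  0: b→4  [1 exit(s)]
  2: b→4  [1 exit(s)]
  4: a→2  b→0  [2 exit(s)]

Answer: DEADLOCK-FREE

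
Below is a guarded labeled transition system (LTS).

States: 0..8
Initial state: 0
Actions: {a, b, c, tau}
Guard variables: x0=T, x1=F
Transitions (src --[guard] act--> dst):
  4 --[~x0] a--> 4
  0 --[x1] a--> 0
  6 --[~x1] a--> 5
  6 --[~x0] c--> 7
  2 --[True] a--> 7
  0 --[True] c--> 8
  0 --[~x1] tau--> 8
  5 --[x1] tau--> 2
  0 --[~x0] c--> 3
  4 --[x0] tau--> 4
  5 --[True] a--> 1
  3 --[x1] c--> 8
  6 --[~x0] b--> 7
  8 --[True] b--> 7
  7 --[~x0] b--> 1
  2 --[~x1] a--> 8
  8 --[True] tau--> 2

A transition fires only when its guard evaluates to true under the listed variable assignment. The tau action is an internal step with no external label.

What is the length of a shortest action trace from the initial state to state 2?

BFS to 2:
  depth 0: {0}
  depth 1: {8}
  depth 2: {2,7}
depth(2)=2, e.g. c·tau

Answer: 2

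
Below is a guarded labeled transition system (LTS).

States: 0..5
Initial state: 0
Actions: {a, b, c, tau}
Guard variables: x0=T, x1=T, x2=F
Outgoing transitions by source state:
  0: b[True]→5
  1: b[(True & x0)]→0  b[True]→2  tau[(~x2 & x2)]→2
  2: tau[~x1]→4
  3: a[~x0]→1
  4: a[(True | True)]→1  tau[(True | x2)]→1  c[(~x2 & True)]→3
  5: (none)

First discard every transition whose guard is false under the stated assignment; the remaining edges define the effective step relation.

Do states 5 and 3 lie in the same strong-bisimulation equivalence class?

Compute ~ classes (split until stable):
  P[0] = {{0,1,2,3,4,5}}
  P[1] = {{0,1},{2,3,5},{4}}
  P[2] = {{0},{1},{2,3,5},{4}}
4 equivalence class(es) (converged in 3)
[5]={2,3,5}  [3]={2,3,5}

Answer: BISIMILAR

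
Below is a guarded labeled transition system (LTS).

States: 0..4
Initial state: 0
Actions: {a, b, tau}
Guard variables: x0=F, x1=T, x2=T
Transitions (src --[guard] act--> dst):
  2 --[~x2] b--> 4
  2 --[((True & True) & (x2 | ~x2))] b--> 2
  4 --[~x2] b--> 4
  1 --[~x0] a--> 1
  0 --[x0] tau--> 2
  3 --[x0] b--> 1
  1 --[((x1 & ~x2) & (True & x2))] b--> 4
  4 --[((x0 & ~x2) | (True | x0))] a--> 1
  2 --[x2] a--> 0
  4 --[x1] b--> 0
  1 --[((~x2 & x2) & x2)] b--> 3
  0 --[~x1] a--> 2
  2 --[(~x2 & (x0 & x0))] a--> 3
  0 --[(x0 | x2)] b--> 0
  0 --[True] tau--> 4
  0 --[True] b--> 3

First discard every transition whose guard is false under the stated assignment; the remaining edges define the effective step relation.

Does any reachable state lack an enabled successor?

Answer: DEADLOCK at state 3

Trace:
Reachable = {0,1,3,4}
  0: b→0  b→3  tau→4  [deg 3]
  1: a→1  [deg 1]
  3: ∅  [deadlock]
  4: a→1  b→0  [deg 2]
Path to 3: b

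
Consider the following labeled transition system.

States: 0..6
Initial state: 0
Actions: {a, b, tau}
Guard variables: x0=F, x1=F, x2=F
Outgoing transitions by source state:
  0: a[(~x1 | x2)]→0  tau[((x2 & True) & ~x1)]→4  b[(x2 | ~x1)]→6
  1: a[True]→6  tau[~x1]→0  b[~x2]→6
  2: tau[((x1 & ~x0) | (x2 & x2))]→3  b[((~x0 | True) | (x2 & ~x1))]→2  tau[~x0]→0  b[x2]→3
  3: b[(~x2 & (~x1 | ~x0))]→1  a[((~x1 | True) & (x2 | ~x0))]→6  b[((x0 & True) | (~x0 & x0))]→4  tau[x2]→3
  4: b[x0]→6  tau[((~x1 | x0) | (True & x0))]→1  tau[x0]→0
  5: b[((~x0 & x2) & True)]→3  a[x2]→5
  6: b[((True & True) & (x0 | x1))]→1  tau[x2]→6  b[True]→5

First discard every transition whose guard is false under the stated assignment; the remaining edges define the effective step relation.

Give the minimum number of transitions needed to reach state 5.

Answer: 2

Working:
Breadth-first toward 5:
  depth 0: {0}
  depth 1: {6}
  depth 2: {5}
depth(5)=2, e.g. b·b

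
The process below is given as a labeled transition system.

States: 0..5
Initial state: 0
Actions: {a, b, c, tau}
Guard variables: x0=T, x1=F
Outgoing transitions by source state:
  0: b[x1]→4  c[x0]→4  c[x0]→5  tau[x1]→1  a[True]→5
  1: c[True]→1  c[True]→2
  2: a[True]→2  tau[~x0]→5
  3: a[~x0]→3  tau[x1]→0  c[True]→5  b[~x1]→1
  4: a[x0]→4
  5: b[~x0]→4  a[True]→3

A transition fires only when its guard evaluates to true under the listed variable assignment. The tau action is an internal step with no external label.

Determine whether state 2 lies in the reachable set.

Guard filter leaves 10 enabled edge(s).
Layer 0: {0}
Layer 1: {4,5}  total {0,4,5}
Layer 2: {3}  total {0,3,4,5}
Layer 3: {1}  total {0,1,3,4,5}
Layer 4: {2}  total {0,1,2,3,4,5}
Reachable = {0,1,2,3,4,5}
trace reaching 2: c·a·b·c

Answer: REACHABLE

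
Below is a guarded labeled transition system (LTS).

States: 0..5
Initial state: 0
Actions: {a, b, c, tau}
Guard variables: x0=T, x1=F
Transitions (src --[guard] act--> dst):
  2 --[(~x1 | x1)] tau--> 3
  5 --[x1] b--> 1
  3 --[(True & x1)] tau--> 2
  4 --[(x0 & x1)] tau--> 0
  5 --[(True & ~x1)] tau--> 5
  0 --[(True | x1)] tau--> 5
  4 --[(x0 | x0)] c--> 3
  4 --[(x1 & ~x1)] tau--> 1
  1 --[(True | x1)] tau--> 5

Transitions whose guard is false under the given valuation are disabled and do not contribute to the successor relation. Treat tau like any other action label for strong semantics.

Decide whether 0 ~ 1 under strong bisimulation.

Bisimulation quotient by refinement:
  round 0: {{0,1,2,3,4,5}}
  round 1: {{0,1,2,5},{3},{4}}
  round 2: {{0,1,5},{2},{3},{4}}
Fixed point at round 3; 4 class(es).
class of 0: {0,1,5}; class of 1: {0,1,5}

Answer: BISIMILAR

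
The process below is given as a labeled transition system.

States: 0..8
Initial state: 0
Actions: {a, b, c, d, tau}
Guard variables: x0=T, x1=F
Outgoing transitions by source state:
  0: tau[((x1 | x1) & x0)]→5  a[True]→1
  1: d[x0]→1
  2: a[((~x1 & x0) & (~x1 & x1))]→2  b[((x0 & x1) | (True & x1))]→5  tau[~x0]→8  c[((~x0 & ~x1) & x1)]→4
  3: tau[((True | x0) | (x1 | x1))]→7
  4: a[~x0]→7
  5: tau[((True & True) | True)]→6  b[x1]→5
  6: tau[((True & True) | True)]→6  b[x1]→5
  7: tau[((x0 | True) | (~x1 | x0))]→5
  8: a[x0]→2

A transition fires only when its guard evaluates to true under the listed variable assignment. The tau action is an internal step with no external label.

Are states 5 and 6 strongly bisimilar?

Answer: BISIMILAR

Working:
Refine partition for ~:
  round 0: {{0,1,2,3,4,5,6,7,8}}
  round 1: {{0,8},{1},{2,4},{3,5,6,7}}
  round 2: {{0},{1},{2,4},{3,5,6,7},{8}}
5 equivalence class(es) (converged in 3)
[5]={3,5,6,7}  [6]={3,5,6,7}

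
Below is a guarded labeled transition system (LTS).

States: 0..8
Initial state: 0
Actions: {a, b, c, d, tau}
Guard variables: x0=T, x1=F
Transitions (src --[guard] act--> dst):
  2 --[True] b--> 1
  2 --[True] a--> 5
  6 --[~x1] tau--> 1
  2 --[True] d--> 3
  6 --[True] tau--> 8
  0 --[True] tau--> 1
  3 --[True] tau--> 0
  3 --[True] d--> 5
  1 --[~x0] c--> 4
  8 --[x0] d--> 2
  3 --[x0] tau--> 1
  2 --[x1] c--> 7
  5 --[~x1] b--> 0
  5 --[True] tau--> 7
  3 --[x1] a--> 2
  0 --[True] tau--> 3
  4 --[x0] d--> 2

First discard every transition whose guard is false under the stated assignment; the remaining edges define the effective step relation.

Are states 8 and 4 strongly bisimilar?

Answer: BISIMILAR

Analysis:
Compute ~ classes (split until stable):
  P[0] = {{0,1,2,3,4,5,6,7,8}}
  P[1] = {{0,6},{1,7},{2},{3},{4,8},{5}}
  P[2] = {{0},{1,7},{2},{3},{4,8},{5},{6}}
7 equivalence class(es) (converged in 3)
[8]={4,8}  [4]={4,8}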